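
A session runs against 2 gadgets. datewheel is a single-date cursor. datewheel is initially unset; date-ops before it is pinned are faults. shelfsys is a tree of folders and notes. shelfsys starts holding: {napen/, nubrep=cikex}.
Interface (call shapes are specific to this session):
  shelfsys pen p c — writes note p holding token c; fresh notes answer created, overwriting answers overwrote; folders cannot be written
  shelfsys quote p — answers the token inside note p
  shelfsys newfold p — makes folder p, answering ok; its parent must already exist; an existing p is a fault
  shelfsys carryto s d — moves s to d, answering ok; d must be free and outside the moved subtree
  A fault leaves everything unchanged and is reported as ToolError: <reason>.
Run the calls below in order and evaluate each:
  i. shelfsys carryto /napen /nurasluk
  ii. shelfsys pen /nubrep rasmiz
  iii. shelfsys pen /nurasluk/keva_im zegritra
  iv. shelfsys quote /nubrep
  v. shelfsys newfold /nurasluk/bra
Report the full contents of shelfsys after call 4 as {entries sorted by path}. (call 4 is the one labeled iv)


Answer: {nubrep=rasmiz, nurasluk/, nurasluk/keva_im=zegritra}

Derivation:
$ shelfsys carryto s: /napen d: /nurasluk
  ok
$ shelfsys pen p: /nubrep c: rasmiz
  overwrote
$ shelfsys pen p: /nurasluk/keva_im c: zegritra
  created
$ shelfsys quote p: /nubrep
  rasmiz
$ shelfsys newfold p: /nurasluk/bra
  ok


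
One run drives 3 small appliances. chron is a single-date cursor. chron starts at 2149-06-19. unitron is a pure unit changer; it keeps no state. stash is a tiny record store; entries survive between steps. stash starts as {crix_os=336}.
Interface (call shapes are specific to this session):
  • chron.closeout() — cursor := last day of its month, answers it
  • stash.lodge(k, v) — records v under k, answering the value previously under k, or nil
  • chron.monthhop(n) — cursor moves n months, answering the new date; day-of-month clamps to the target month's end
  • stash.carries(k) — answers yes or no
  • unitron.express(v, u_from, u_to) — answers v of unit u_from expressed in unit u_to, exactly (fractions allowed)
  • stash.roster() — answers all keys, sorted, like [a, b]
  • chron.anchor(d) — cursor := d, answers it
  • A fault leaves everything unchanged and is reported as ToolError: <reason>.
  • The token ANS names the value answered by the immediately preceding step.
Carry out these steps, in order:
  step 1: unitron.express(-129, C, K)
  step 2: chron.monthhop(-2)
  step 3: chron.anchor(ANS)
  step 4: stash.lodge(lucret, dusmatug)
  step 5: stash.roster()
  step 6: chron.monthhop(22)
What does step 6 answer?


I use unitron.express with v: -129, u_from: C, u_to: K, and get 2883/20.
I try chron.monthhop with n: -2: 2149-04-19.
Now I run chron.anchor with d: ANS, → 2149-04-19.
I run stash.lodge with k: lucret, v: dusmatug: nil.
I call stash.roster, — result: [crix_os, lucret].
Then chron.monthhop with n: 22, giving 2151-02-19.

Answer: 2151-02-19


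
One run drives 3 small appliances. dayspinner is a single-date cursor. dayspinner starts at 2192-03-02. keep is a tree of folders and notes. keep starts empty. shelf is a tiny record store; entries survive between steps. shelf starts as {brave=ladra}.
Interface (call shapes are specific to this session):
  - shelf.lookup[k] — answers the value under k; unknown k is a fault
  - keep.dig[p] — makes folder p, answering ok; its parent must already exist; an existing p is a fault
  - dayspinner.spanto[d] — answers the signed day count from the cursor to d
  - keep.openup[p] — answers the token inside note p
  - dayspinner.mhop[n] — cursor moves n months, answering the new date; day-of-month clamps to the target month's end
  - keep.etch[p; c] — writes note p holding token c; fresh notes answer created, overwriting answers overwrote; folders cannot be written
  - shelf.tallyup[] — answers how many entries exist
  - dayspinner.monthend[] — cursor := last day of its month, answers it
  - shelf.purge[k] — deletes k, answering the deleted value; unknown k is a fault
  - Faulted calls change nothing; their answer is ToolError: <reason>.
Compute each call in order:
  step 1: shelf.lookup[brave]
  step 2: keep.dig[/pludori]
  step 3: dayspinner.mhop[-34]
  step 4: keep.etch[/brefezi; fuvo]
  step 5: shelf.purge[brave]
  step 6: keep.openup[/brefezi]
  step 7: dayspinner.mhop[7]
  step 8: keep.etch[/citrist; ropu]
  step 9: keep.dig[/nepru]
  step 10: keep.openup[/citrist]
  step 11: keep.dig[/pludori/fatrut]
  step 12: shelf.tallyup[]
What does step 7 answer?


# shelf.lookup(brave) => ladra
# keep.dig(/pludori) => ok
# dayspinner.mhop(-34) => 2189-05-02
# keep.etch(/brefezi, fuvo) => created
# shelf.purge(brave) => ladra
# keep.openup(/brefezi) => fuvo
# dayspinner.mhop(7) => 2189-12-02
# keep.etch(/citrist, ropu) => created
# keep.dig(/nepru) => ok
# keep.openup(/citrist) => ropu
# keep.dig(/pludori/fatrut) => ok
# shelf.tallyup() => 0

Answer: 2189-12-02


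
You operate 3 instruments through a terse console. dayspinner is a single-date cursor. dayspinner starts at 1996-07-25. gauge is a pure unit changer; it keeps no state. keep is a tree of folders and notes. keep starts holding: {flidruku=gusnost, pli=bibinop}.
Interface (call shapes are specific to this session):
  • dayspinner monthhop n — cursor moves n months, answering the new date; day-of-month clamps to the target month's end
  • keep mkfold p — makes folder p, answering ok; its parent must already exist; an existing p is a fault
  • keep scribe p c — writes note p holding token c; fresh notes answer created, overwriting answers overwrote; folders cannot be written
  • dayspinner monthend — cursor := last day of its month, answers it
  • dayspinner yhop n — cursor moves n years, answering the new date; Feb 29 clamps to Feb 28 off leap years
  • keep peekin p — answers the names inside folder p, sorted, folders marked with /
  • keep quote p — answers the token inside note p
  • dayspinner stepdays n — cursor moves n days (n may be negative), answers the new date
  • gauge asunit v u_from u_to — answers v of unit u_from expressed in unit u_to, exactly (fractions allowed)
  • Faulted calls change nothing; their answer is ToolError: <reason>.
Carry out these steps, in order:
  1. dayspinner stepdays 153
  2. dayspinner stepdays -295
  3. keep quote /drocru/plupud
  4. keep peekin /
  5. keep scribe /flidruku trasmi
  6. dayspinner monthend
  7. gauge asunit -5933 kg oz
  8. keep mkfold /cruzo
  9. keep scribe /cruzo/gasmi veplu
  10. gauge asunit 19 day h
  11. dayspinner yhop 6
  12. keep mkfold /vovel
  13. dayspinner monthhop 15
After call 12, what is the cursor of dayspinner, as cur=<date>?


→ dayspinner stepdays(153)
← 1996-12-25
→ dayspinner stepdays(-295)
← 1996-03-05
→ keep quote(/drocru/plupud)
← ToolError: not found
→ keep peekin(/)
← [flidruku, pli]
→ keep scribe(/flidruku, trasmi)
← overwrote
→ dayspinner monthend()
← 1996-03-31
→ gauge asunit(-5933, kg, oz)
← -9492800000000/45359237
→ keep mkfold(/cruzo)
← ok
→ keep scribe(/cruzo/gasmi, veplu)
← created
→ gauge asunit(19, day, h)
← 456
→ dayspinner yhop(6)
← 2002-03-31
→ keep mkfold(/vovel)
← ok
→ dayspinner monthhop(15)
← 2003-06-30

Answer: cur=2002-03-31


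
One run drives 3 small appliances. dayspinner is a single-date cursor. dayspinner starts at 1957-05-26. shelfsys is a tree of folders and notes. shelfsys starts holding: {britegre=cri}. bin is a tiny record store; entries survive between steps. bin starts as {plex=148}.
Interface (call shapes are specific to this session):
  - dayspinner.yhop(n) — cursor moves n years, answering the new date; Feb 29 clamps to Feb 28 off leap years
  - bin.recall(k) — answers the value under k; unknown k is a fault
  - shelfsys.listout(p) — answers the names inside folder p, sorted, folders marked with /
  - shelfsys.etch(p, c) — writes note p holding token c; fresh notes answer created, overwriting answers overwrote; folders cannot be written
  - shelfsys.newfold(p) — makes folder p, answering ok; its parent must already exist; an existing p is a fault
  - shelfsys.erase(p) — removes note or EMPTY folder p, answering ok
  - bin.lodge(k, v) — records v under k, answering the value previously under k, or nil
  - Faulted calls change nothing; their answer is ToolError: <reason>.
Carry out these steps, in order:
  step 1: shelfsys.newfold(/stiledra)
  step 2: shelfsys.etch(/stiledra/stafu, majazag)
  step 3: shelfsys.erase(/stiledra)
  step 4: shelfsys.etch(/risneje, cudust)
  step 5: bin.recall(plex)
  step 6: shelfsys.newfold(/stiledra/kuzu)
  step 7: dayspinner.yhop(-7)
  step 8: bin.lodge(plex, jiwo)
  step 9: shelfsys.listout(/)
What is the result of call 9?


CALL shelfsys.newfold[p=/stiledra]
RET  ok
CALL shelfsys.etch[p=/stiledra/stafu; c=majazag]
RET  created
CALL shelfsys.erase[p=/stiledra]
RET  ToolError: not empty
CALL shelfsys.etch[p=/risneje; c=cudust]
RET  created
CALL bin.recall[k=plex]
RET  148
CALL shelfsys.newfold[p=/stiledra/kuzu]
RET  ok
CALL dayspinner.yhop[n=-7]
RET  1950-05-26
CALL bin.lodge[k=plex; v=jiwo]
RET  148
CALL shelfsys.listout[p=/]
RET  [britegre, risneje, stiledra/]

Answer: [britegre, risneje, stiledra/]


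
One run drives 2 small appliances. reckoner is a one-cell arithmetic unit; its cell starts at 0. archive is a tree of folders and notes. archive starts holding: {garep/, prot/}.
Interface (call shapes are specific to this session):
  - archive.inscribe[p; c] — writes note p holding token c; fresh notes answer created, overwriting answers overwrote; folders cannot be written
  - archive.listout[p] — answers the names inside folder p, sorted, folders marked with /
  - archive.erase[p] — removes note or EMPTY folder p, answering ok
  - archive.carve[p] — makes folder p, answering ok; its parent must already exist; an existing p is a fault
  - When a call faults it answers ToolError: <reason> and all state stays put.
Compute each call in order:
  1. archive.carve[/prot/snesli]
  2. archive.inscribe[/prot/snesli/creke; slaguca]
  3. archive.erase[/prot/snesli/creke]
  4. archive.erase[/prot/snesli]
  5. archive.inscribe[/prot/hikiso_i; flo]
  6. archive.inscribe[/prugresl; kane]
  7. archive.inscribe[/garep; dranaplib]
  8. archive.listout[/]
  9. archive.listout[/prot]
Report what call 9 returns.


Answer: [hikiso_i]

Derivation:
==> carve(p: /prot/snesli)
<== ok
==> inscribe(p: /prot/snesli/creke, c: slaguca)
<== created
==> erase(p: /prot/snesli/creke)
<== ok
==> erase(p: /prot/snesli)
<== ok
==> inscribe(p: /prot/hikiso_i, c: flo)
<== created
==> inscribe(p: /prugresl, c: kane)
<== created
==> inscribe(p: /garep, c: dranaplib)
<== ToolError: is a directory
==> listout(p: /)
<== [garep/, prot/, prugresl]
==> listout(p: /prot)
<== [hikiso_i]


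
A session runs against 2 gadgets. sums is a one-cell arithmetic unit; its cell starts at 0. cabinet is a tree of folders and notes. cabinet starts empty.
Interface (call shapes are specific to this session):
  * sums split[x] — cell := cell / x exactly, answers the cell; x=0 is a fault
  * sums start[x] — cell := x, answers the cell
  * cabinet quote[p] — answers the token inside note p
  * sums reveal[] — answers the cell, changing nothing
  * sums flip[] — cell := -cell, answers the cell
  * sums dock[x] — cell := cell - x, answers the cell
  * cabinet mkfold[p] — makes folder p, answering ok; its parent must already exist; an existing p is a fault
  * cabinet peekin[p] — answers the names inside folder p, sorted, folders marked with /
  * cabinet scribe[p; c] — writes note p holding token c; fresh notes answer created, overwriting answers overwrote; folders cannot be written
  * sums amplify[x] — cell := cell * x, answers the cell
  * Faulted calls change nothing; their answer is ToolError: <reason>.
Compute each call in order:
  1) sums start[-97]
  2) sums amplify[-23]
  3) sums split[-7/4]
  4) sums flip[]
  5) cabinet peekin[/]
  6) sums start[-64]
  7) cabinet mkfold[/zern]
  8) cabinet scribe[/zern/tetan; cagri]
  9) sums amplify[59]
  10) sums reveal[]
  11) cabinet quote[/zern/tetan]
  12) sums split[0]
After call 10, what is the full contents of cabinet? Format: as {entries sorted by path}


Answer: {zern/, zern/tetan=cagri}

Derivation:
>>> sums start x→-97
= -97
>>> sums amplify x→-23
= 2231
>>> sums split x→-7/4
= -8924/7
>>> sums flip
= 8924/7
>>> cabinet peekin p→/
= []
>>> sums start x→-64
= -64
>>> cabinet mkfold p→/zern
= ok
>>> cabinet scribe p→/zern/tetan c→cagri
= created
>>> sums amplify x→59
= -3776
>>> sums reveal
= -3776
>>> cabinet quote p→/zern/tetan
= cagri
>>> sums split x→0
= ToolError: division by zero


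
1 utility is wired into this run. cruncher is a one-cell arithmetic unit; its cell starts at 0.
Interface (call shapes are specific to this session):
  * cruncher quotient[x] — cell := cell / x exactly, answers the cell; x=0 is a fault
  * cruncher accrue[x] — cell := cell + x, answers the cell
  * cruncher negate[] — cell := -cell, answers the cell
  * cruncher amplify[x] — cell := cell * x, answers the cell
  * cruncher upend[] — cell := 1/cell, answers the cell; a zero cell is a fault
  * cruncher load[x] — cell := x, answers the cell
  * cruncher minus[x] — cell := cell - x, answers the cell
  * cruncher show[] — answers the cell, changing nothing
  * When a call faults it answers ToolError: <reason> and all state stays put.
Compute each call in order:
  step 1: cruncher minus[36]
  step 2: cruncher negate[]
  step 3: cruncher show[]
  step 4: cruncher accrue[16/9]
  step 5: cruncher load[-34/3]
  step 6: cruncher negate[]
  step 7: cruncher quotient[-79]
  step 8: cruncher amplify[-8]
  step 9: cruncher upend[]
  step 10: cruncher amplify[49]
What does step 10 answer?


Answer: 11613/272

Derivation:
>> cruncher minus(x=36)
<< -36
>> cruncher negate()
<< 36
>> cruncher show()
<< 36
>> cruncher accrue(x=16/9)
<< 340/9
>> cruncher load(x=-34/3)
<< -34/3
>> cruncher negate()
<< 34/3
>> cruncher quotient(x=-79)
<< -34/237
>> cruncher amplify(x=-8)
<< 272/237
>> cruncher upend()
<< 237/272
>> cruncher amplify(x=49)
<< 11613/272


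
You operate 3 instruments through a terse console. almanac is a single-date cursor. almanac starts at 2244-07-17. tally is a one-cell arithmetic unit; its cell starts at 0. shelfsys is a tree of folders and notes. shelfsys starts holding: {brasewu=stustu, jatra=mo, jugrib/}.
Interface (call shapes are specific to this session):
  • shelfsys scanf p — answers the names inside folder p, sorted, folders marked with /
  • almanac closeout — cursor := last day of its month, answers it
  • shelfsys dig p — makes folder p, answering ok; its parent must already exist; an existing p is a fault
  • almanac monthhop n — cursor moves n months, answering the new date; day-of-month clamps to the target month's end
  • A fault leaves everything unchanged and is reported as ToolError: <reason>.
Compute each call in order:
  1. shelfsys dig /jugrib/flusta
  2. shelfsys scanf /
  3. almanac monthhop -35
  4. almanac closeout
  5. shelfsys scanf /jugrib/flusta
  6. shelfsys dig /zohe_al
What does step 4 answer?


;; shelfsys dig(p='/jugrib/flusta') => ok
;; shelfsys scanf(p='/') => [brasewu, jatra, jugrib/]
;; almanac monthhop(n='-35') => 2241-08-17
;; almanac closeout() => 2241-08-31
;; shelfsys scanf(p='/jugrib/flusta') => []
;; shelfsys dig(p='/zohe_al') => ok

Answer: 2241-08-31


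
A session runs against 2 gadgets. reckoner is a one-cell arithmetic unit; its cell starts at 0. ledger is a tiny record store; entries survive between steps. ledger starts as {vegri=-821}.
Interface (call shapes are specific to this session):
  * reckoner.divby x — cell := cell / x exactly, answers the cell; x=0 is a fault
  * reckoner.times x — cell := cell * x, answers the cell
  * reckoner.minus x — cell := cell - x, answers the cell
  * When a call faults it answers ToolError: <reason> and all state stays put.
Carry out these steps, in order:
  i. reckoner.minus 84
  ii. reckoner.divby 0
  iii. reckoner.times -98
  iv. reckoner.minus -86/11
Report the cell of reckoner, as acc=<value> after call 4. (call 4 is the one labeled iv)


Answer: acc=90638/11

Derivation:
Using reckoner.minus on x: 84, and observe -84.
Next I call reckoner.divby on x: 0, and get ToolError: division by zero.
I try reckoner.times on x: -98, giving 8232.
I run reckoner.minus on x: -86/11, and get 90638/11.


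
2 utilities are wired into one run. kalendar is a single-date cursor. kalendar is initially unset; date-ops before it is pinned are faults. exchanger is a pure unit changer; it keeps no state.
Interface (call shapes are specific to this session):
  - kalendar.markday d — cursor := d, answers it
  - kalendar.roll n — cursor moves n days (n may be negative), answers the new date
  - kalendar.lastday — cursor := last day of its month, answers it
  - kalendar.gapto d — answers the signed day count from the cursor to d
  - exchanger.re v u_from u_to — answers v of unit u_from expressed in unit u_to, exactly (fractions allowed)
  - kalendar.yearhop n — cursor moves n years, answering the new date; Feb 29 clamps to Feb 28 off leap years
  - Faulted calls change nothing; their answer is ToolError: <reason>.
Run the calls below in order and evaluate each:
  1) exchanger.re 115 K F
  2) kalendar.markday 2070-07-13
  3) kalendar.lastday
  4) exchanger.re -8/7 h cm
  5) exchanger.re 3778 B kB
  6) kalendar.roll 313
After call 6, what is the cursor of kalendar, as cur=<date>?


~$ exchanger.re v='115' u_from='K' u_to='F'
[out] -25267/100
~$ kalendar.markday d='2070-07-13'
[out] 2070-07-13
~$ kalendar.lastday
[out] 2070-07-31
~$ exchanger.re v='-8/7' u_from='h' u_to='cm'
[out] ToolError: incompatible units
~$ exchanger.re v='3778' u_from='B' u_to='kB'
[out] 1889/500
~$ kalendar.roll n='313'
[out] 2071-06-09

Answer: cur=2071-06-09


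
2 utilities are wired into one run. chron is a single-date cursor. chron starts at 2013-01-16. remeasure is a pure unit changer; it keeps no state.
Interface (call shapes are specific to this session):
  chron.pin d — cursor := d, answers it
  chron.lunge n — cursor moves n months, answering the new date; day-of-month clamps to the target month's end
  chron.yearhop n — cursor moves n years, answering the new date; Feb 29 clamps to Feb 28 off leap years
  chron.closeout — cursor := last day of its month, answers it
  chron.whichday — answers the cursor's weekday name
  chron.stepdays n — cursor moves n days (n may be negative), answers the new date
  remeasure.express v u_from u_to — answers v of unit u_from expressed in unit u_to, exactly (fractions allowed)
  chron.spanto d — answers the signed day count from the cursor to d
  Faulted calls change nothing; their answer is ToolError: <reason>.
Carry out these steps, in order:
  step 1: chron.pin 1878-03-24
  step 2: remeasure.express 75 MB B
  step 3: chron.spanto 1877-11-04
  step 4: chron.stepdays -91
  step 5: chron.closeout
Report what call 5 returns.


I invoke pin on d=1878-03-24, — result: 1878-03-24.
I try express on v=75, u_from=MB, u_to=B, and observe 75000000.
Next I call spanto on d=1877-11-04, which returns -140.
I run stepdays on n=-91, — result: 1877-12-23.
Using closeout, and get 1877-12-31.

Answer: 1877-12-31


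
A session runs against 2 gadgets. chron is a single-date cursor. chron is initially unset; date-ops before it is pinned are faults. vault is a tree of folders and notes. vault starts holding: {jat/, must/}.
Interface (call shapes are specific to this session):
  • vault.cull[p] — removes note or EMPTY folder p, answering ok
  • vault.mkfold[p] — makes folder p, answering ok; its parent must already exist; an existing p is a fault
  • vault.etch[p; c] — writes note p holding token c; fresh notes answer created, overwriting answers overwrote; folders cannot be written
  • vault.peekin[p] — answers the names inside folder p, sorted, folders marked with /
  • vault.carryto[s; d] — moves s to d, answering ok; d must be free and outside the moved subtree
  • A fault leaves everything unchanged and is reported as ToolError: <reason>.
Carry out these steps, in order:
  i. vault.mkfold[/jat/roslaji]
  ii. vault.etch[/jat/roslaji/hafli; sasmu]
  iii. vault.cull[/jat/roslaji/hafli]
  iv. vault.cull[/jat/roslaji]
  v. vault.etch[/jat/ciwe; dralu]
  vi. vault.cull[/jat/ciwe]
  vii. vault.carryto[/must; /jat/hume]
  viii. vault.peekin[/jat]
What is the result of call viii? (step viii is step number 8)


Answer: [hume/]

Derivation:
~$ vault.mkfold p→/jat/roslaji
:: ok
~$ vault.etch p→/jat/roslaji/hafli c→sasmu
:: created
~$ vault.cull p→/jat/roslaji/hafli
:: ok
~$ vault.cull p→/jat/roslaji
:: ok
~$ vault.etch p→/jat/ciwe c→dralu
:: created
~$ vault.cull p→/jat/ciwe
:: ok
~$ vault.carryto s→/must d→/jat/hume
:: ok
~$ vault.peekin p→/jat
:: [hume/]


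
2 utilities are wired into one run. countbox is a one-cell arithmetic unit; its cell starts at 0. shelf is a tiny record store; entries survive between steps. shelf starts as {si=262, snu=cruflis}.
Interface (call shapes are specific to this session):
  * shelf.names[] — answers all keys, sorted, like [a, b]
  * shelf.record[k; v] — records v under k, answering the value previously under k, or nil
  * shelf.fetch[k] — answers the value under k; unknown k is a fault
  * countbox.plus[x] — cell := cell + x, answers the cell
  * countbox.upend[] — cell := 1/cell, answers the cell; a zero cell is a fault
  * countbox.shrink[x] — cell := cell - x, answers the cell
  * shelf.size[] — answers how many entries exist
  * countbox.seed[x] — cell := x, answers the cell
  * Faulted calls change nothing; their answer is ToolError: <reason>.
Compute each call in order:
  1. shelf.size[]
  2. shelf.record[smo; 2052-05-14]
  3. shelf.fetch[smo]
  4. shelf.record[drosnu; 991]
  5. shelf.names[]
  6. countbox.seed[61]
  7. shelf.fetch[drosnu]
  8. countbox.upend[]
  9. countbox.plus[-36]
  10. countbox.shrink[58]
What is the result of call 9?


Answer: -2195/61

Derivation:
·→ shelf.size()
·← 2
·→ shelf.record(k='smo', v='2052-05-14')
·← nil
·→ shelf.fetch(k='smo')
·← 2052-05-14
·→ shelf.record(k='drosnu', v='991')
·← nil
·→ shelf.names()
·← [drosnu, si, smo, snu]
·→ countbox.seed(x='61')
·← 61
·→ shelf.fetch(k='drosnu')
·← 991
·→ countbox.upend()
·← 1/61
·→ countbox.plus(x='-36')
·← -2195/61
·→ countbox.shrink(x='58')
·← -5733/61


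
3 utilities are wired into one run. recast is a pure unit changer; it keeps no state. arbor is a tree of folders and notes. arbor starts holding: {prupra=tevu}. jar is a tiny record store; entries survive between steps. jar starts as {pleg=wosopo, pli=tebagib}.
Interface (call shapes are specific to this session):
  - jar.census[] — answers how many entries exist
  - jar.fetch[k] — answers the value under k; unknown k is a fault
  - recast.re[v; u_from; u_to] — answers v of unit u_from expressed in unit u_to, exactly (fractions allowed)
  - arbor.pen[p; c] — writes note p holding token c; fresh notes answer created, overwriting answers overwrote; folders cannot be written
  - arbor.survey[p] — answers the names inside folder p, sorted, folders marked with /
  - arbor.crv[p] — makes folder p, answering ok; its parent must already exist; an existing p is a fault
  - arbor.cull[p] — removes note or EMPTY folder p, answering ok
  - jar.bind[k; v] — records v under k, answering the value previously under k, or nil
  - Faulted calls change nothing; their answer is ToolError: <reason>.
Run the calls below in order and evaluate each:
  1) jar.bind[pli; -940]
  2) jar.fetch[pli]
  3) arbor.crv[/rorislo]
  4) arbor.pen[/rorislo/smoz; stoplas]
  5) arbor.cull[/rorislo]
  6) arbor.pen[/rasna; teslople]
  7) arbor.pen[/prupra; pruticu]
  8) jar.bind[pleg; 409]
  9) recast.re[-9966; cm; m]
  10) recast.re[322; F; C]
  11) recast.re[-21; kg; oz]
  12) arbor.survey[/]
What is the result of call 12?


~$ jar.bind k='pli' v='-940'
= tebagib
~$ jar.fetch k='pli'
= -940
~$ arbor.crv p='/rorislo'
= ok
~$ arbor.pen p='/rorislo/smoz' c='stoplas'
= created
~$ arbor.cull p='/rorislo'
= ToolError: not empty
~$ arbor.pen p='/rasna' c='teslople'
= created
~$ arbor.pen p='/prupra' c='pruticu'
= overwrote
~$ jar.bind k='pleg' v='409'
= wosopo
~$ recast.re v='-9966' u_from='cm' u_to='m'
= -4983/50
~$ recast.re v='322' u_from='F' u_to='C'
= 1450/9
~$ recast.re v='-21' u_from='kg' u_to='oz'
= -4800000000/6479891
~$ arbor.survey p='/'
= [prupra, rasna, rorislo/]

Answer: [prupra, rasna, rorislo/]


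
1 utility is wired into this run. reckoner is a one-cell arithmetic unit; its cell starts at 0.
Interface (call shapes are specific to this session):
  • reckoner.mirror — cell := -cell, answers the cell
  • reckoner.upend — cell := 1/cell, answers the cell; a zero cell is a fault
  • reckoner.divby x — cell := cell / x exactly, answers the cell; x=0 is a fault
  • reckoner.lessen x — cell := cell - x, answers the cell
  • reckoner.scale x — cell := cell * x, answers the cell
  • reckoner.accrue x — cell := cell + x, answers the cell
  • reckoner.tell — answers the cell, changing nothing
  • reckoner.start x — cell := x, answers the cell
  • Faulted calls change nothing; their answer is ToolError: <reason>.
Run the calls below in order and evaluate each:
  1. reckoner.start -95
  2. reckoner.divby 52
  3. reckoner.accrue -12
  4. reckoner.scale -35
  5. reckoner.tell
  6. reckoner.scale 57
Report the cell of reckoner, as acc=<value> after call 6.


Answer: acc=1434405/52

Derivation:
-> reckoner.start(x: -95)
<- -95
-> reckoner.divby(x: 52)
<- -95/52
-> reckoner.accrue(x: -12)
<- -719/52
-> reckoner.scale(x: -35)
<- 25165/52
-> reckoner.tell()
<- 25165/52
-> reckoner.scale(x: 57)
<- 1434405/52


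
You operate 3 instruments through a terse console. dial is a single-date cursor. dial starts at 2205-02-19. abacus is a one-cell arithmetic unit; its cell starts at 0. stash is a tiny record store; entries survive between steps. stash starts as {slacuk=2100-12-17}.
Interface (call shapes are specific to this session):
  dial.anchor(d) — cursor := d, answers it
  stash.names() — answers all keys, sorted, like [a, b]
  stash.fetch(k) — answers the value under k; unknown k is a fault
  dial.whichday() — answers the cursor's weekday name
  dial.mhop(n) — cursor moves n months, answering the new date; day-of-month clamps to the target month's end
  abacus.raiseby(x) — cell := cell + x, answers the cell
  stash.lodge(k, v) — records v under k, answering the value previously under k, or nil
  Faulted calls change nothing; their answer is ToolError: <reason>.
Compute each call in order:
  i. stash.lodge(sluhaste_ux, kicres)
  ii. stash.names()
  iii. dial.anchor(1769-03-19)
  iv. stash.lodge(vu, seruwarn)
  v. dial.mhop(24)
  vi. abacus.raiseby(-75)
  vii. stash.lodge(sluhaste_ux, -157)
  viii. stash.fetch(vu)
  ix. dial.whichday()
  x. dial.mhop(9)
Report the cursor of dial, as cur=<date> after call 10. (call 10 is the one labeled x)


# 1. stash.lodge(k='sluhaste_ux', v='kicres') ~> nil
# 2. stash.names() ~> [slacuk, sluhaste_ux]
# 3. dial.anchor(d='1769-03-19') ~> 1769-03-19
# 4. stash.lodge(k='vu', v='seruwarn') ~> nil
# 5. dial.mhop(n='24') ~> 1771-03-19
# 6. abacus.raiseby(x='-75') ~> -75
# 7. stash.lodge(k='sluhaste_ux', v='-157') ~> kicres
# 8. stash.fetch(k='vu') ~> seruwarn
# 9. dial.whichday() ~> Tuesday
# 10. dial.mhop(n='9') ~> 1771-12-19

Answer: cur=1771-12-19


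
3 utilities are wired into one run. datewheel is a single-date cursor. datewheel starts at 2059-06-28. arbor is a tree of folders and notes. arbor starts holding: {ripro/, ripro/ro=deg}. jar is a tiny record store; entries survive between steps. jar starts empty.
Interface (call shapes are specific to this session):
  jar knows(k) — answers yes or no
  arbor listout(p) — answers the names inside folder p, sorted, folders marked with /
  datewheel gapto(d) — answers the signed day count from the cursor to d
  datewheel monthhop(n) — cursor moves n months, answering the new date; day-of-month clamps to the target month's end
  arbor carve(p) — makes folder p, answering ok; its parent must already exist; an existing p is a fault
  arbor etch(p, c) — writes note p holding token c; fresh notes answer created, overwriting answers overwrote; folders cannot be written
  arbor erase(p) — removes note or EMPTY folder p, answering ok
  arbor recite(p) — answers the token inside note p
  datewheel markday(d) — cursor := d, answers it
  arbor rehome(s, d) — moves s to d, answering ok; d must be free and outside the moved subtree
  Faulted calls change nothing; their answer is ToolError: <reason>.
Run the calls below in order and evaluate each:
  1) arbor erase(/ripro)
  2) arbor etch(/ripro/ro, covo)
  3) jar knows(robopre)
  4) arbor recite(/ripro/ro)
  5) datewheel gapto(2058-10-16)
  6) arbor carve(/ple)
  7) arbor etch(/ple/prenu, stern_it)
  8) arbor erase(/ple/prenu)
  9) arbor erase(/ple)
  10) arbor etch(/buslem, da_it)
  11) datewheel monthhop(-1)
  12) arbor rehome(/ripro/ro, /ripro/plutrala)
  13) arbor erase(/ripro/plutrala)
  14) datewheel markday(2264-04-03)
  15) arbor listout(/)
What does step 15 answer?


Answer: [buslem, ripro/]

Derivation:
Calling arbor erase passing p: /ripro, — result: ToolError: not empty.
Invoking arbor etch passing p: /ripro/ro, c: covo, → overwrote.
Calling jar knows passing k: robopre, and see no.
I try arbor recite passing p: /ripro/ro, which returns covo.
Then datewheel gapto passing d: 2058-10-16, giving -255.
I use arbor carve passing p: /ple, and get ok.
Then arbor etch passing p: /ple/prenu, c: stern_it, giving created.
Calling arbor erase passing p: /ple/prenu, which returns ok.
Using arbor erase passing p: /ple, which returns ok.
I try arbor etch passing p: /buslem, c: da_it, and observe created.
I invoke datewheel monthhop passing n: -1, — result: 2059-05-28.
I invoke arbor rehome passing s: /ripro/ro, d: /ripro/plutrala, and observe ok.
I try arbor erase passing p: /ripro/plutrala, and get ok.
Next I call datewheel markday passing d: 2264-04-03, giving 2264-04-03.
Invoking arbor listout passing p: /, and observe [buslem, ripro/].


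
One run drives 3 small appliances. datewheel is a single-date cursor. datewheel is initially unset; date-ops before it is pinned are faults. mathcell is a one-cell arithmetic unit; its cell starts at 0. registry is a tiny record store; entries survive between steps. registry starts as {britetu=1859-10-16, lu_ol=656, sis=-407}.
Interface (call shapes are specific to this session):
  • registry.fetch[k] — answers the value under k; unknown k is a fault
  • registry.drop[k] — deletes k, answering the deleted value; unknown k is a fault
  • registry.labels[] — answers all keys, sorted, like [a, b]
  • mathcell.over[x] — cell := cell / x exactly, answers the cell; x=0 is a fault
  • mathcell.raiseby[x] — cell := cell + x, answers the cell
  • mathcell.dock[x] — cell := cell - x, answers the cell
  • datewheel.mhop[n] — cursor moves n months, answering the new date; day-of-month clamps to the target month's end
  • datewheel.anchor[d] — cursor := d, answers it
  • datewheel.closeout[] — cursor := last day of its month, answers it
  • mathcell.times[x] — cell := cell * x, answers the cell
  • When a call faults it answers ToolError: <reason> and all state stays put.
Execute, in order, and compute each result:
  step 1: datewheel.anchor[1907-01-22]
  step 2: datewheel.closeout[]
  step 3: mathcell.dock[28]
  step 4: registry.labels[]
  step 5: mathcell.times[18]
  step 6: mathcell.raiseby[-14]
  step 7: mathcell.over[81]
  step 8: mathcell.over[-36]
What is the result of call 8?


Answer: 259/1458

Derivation:
CALL anchor[1907-01-22]
RET  1907-01-22
CALL closeout[]
RET  1907-01-31
CALL dock[28]
RET  -28
CALL labels[]
RET  [britetu, lu_ol, sis]
CALL times[18]
RET  -504
CALL raiseby[-14]
RET  -518
CALL over[81]
RET  -518/81
CALL over[-36]
RET  259/1458


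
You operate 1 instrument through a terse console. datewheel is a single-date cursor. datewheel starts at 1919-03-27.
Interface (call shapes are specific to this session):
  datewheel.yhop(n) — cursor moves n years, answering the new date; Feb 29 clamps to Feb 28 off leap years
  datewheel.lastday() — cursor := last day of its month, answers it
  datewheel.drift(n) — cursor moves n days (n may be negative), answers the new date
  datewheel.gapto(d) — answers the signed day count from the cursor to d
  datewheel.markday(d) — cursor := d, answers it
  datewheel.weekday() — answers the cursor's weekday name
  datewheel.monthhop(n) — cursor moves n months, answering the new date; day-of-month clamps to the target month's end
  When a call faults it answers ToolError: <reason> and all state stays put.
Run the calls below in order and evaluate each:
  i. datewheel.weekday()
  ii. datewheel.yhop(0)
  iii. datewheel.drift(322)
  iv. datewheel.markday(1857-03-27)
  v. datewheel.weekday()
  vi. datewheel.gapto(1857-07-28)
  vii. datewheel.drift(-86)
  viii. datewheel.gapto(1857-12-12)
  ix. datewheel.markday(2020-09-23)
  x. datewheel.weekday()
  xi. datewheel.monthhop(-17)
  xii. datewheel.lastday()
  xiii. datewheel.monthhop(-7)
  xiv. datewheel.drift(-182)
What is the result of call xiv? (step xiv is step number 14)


Answer: 2018-04-01

Derivation:
Then weekday(), → Thursday.
Invoking yhop using n: 0, which returns 1919-03-27.
I try drift using n: 322, → 1920-02-12.
I try markday using d: 1857-03-27, which returns 1857-03-27.
I run weekday, yielding Friday.
Then gapto using d: 1857-07-28: 123.
Next I call drift using n: -86, giving 1856-12-31.
Calling gapto using d: 1857-12-12, which returns 346.
Now I run markday using d: 2020-09-23, and observe 2020-09-23.
Using weekday, → Wednesday.
I try monthhop using n: -17: 2019-04-23.
I use lastday, yielding 2019-04-30.
I run monthhop using n: -7: 2018-09-30.
I call drift using n: -182, and observe 2018-04-01.


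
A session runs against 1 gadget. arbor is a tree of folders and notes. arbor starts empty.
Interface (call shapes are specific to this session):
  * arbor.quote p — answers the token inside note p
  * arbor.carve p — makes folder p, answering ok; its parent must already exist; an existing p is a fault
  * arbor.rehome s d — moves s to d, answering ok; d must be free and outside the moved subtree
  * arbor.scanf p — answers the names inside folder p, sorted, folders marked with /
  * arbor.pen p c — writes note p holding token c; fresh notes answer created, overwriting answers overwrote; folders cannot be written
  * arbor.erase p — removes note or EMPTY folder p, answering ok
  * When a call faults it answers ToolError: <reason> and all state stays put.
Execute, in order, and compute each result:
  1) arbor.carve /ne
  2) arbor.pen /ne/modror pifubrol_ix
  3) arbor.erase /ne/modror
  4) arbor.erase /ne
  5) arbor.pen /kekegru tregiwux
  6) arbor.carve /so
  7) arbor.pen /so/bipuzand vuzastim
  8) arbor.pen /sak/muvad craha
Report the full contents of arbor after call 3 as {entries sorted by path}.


Answer: {ne/}

Derivation:
Do: arbor.carve[p='/ne']
See: ok
Do: arbor.pen[p='/ne/modror'; c='pifubrol_ix']
See: created
Do: arbor.erase[p='/ne/modror']
See: ok
Do: arbor.erase[p='/ne']
See: ok
Do: arbor.pen[p='/kekegru'; c='tregiwux']
See: created
Do: arbor.carve[p='/so']
See: ok
Do: arbor.pen[p='/so/bipuzand'; c='vuzastim']
See: created
Do: arbor.pen[p='/sak/muvad'; c='craha']
See: ToolError: no parent


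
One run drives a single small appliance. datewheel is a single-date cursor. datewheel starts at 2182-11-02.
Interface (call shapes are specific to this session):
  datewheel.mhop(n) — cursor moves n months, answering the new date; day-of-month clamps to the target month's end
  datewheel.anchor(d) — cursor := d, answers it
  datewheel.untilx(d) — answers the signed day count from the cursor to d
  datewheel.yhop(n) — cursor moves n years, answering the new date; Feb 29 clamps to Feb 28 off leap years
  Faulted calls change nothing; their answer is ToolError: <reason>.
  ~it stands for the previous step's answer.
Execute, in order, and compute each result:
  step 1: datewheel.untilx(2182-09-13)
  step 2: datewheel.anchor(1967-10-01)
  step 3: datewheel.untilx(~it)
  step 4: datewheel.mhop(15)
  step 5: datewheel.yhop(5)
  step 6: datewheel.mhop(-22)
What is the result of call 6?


Answer: 1972-03-01

Derivation:
! 1. datewheel.untilx(d: 2182-09-13) : -50
! 2. datewheel.anchor(d: 1967-10-01) : 1967-10-01
! 3. datewheel.untilx(d: ~it) : 0
! 4. datewheel.mhop(n: 15) : 1969-01-01
! 5. datewheel.yhop(n: 5) : 1974-01-01
! 6. datewheel.mhop(n: -22) : 1972-03-01


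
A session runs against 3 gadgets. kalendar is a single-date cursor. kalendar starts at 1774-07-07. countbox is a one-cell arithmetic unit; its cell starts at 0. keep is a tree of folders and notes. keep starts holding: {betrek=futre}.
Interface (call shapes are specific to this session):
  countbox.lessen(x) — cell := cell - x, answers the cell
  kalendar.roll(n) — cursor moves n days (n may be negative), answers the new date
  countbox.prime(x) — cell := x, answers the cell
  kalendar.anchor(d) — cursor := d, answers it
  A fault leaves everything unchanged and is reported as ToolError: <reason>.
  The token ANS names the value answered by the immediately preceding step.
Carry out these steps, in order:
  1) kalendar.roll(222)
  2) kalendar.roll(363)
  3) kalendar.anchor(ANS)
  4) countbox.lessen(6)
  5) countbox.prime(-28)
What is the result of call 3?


Answer: 1776-02-12

Derivation:
CALL roll[n: 222]
RET  1775-02-14
CALL roll[n: 363]
RET  1776-02-12
CALL anchor[d: ANS]
RET  1776-02-12
CALL lessen[x: 6]
RET  -6
CALL prime[x: -28]
RET  -28


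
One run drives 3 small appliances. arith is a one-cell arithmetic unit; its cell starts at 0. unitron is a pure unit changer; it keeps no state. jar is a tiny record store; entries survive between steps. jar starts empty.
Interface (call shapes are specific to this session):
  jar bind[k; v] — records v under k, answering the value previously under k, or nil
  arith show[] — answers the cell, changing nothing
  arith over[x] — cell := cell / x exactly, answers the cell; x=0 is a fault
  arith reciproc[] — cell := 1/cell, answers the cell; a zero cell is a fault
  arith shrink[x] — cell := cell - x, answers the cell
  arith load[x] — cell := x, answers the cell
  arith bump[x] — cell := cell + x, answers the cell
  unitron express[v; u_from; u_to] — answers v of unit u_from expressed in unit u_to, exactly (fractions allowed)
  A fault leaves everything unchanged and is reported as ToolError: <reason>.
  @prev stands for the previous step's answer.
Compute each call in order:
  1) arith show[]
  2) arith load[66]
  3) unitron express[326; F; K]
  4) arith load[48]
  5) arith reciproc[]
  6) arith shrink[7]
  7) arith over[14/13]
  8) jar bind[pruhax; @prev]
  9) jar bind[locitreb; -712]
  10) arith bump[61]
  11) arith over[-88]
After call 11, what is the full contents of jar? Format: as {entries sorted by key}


Answer: {locitreb=-712, pruhax=-4355/672}

Derivation:
~$ arith show
  0
~$ arith load x='66'
  66
~$ unitron express v='326' u_from='F' u_to='K'
  26189/60
~$ arith load x='48'
  48
~$ arith reciproc
  1/48
~$ arith shrink x='7'
  -335/48
~$ arith over x='14/13'
  -4355/672
~$ jar bind k='pruhax' v='@prev'
  nil
~$ jar bind k='locitreb' v='-712'
  nil
~$ arith bump x='61'
  36637/672
~$ arith over x='-88'
  -36637/59136


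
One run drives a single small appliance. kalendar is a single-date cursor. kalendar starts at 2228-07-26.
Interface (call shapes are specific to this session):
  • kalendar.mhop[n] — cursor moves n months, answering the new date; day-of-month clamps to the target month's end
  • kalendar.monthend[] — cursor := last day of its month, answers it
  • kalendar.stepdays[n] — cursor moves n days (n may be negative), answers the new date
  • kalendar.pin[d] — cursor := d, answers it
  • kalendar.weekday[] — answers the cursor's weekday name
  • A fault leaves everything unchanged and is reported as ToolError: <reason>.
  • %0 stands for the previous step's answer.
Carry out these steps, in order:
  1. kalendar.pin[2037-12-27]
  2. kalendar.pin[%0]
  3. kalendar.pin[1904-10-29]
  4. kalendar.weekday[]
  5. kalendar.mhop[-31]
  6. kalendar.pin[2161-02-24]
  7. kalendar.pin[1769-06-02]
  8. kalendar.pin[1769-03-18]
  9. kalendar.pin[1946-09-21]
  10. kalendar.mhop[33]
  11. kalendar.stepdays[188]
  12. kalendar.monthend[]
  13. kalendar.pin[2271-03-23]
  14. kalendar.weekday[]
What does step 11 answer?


Invoking kalendar.pin using d→2037-12-27, which returns 2037-12-27.
Calling kalendar.pin using d→%0, and see 2037-12-27.
Then kalendar.pin using d→1904-10-29, — result: 1904-10-29.
Now I run kalendar.weekday(), and observe Saturday.
I invoke kalendar.mhop using n→-31, and see 1902-03-29.
Then kalendar.pin using d→2161-02-24, and get 2161-02-24.
I try kalendar.pin using d→1769-06-02, → 1769-06-02.
Calling kalendar.pin using d→1769-03-18, — result: 1769-03-18.
Calling kalendar.pin using d→1946-09-21, and observe 1946-09-21.
I run kalendar.mhop using n→33, and observe 1949-06-21.
Using kalendar.stepdays using n→188: 1949-12-26.
I try kalendar.monthend(), yielding 1949-12-31.
I use kalendar.pin using d→2271-03-23, — result: 2271-03-23.
I try kalendar.weekday(), and see Thursday.

Answer: 1949-12-26
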